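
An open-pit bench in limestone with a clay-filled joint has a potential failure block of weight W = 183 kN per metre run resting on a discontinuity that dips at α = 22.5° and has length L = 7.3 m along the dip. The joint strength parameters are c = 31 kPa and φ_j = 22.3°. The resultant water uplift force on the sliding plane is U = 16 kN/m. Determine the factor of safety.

Resolving the block weight along and normal to the plane and applying the Mohr–Coulomb strength on the joint:
N' = W cosα − U = 183·cos22.5° − 16 = 153.1 kN/m
Driving force T = W sinα = 183·sin22.5° = 70.0 kN/m
Resisting force R = c·L + N'·tanφ_j = 31·7.3 + 153.1·tan22.3° = 226.3 + 62.8 = 289.1 kN/m
FS = R / T = 289.1 / 70.0 = 4.128

FS = 4.13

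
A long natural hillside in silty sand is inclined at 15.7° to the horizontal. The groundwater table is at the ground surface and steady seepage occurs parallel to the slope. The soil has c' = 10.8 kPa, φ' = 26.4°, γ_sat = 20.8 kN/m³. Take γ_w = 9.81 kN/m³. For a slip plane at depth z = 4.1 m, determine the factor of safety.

FS = 1.42

With seepage parallel to the slope and the water table at the surface, the effective normal stress on the slip plane uses the buoyant unit weight γ' = γ_sat − γ_w while the driving shear stress uses γ_sat:
FS = [c' + γ' z cos²β tanφ'] / [γ_sat z sinβ cosβ]
γ' = 20.8 − 9.81 = 10.99 kN/m³
Numerator = 10.8 + 10.99·4.1·cos²15.7°·tan26.4° = 10.8 + 10.99·4.1·0.9268·0.4964 = 31.530 kPa
Denominator = 20.8·4.1·sin15.7°·cos15.7° = 20.8·4.1·0.2706·0.9627 = 22.216 kPa
FS = 31.530 / 22.216 = 1.419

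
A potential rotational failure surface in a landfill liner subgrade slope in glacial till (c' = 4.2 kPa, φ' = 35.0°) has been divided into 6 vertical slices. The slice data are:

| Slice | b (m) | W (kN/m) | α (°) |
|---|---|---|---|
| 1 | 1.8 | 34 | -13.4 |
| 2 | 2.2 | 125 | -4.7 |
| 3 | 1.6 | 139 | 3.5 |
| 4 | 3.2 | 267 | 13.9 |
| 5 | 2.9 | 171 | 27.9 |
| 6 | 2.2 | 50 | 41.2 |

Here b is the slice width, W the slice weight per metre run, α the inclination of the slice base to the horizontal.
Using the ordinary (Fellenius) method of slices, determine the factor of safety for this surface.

FS = 3.49

Ordinary method of slices: FS = Σ[c'·Δl_i + (W_i cosα_i)·tanφ'] / Σ W_i sinα_i, with Δl_i = b_i / cosα_i.
Slice 1: Δl = 1.8/cos(-13.4°) = 1.850 m; N'_1 = 34·cos(-13.4°) = 33.1; c'Δl = 7.77; W sinα = -7.9
Slice 2: Δl = 2.2/cos(-4.7°) = 2.207 m; N'_2 = 125·cos(-4.7°) = 124.6; c'Δl = 9.27; W sinα = -10.2
Slice 3: Δl = 1.6/cos3.5° = 1.603 m; N'_3 = 139·cos3.5° = 138.7; c'Δl = 6.73; W sinα = 8.5
Slice 4: Δl = 3.2/cos13.9° = 3.297 m; N'_4 = 267·cos13.9° = 259.2; c'Δl = 13.85; W sinα = 64.1
Slice 5: Δl = 2.9/cos27.9° = 3.281 m; N'_5 = 171·cos27.9° = 151.1; c'Δl = 13.78; W sinα = 80.0
Slice 6: Δl = 2.2/cos41.2° = 2.924 m; N'_6 = 50·cos41.2° = 37.6; c'Δl = 12.28; W sinα = 32.9
Σc'Δl = 63.7 kN/m; ΣN' = 744.3 kN/m; ΣW sinα = 167.5 kN/m
Resisting = 63.7 + 744.3·tan35.0° = 63.7 + 521.2 = 584.9 kN/m
FS = 584.9 / 167.5 = 3.493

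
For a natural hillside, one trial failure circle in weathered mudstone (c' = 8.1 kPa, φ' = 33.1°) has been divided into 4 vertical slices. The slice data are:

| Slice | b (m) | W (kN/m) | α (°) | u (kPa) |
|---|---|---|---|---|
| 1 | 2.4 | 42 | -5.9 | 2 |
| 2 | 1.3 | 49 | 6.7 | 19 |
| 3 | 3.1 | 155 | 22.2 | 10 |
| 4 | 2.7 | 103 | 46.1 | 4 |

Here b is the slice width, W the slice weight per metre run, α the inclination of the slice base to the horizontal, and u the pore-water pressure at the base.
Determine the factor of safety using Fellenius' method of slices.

FS = 1.76

Ordinary method of slices: FS = Σ[c'·Δl_i + (W_i cosα_i − u_i·Δl_i)·tanφ'] / Σ W_i sinα_i, with Δl_i = b_i / cosα_i.
Slice 1: Δl = 2.4/cos(-5.9°) = 2.413 m; N'_1 = 42·cos(-5.9°) − 2·2.413 = 37.0; c'Δl = 19.54; W sinα = -4.3
Slice 2: Δl = 1.3/cos6.7° = 1.309 m; N'_2 = 49·cos6.7° − 19·1.309 = 23.8; c'Δl = 10.60; W sinα = 5.7
Slice 3: Δl = 3.1/cos22.2° = 3.348 m; N'_3 = 155·cos22.2° − 10·3.348 = 110.0; c'Δl = 27.12; W sinα = 58.6
Slice 4: Δl = 2.7/cos46.1° = 3.894 m; N'_4 = 103·cos46.1° − 4·3.894 = 55.8; c'Δl = 31.54; W sinα = 74.2
Σc'Δl = 88.8 kN/m; ΣN' = 226.6 kN/m; ΣW sinα = 134.2 kN/m
Resisting = 88.8 + 226.6·tan33.1° = 88.8 + 147.7 = 236.5 kN/m
FS = 236.5 / 134.2 = 1.763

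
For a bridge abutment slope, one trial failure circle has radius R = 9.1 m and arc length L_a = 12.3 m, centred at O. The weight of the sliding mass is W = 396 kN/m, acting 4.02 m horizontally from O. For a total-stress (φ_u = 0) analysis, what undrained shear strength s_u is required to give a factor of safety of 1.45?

FS = s_u·L_a·R / (W·d), so s_u = FS·W·d / (L_a·R).
s_u = 1.45·396·4.02 / (12.30·9.1) = 2308.3 / 111.93 = 20.62 kPa

s_u = 20.6 kPa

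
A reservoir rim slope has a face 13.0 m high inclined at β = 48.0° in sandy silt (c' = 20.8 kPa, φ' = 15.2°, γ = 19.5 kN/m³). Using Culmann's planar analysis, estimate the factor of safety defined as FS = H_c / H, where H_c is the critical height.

FS = 1.48

H_c = (4c'/γ) · sinβ cosφ' / [1 − cos(β − φ')]
    = (4·20.8/19.5) · sin48.0°·cos15.2° / [1 − cos32.8°]
    = 4.267 · 0.7171 / 0.1594 = 19.19 m
FS = H_c / H = 19.19 / 13.0 = 1.476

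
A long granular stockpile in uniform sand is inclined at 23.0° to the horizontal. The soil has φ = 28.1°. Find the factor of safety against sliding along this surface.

FS = 1.26

For a dry cohesionless infinite slope the factor of safety is FS = tanφ / tanβ.
FS = tan28.1° / tan23.0° = 0.5340 / 0.4245 = 1.258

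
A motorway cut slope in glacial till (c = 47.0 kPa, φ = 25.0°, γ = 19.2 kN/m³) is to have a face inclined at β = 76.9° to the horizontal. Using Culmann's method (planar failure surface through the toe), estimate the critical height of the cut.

H_c = 22.57 m

Culmann's analysis gives the critical failure plane at α_cr = (β + φ)/2 = (76.9 + 25.0)/2 = 51.0°, and the critical height
H_c = (4c/γ) · sinβ cosφ / [1 − cos(β − φ)]
    = (4·47.0/19.2) · sin76.9°·cos25.0° / [1 − cos(51.9°)]
    = 9.792 · 0.9740·0.9063 / [1 − 0.6170]
    = 9.792 · 0.8827 / 0.3830
    = 22.57 m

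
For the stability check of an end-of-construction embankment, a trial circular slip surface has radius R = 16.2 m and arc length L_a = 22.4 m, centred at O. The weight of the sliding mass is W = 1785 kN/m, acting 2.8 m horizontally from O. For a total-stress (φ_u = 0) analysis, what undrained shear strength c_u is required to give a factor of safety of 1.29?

c_u = 17.8 kPa

FS = c_u·L_a·R / (W·d), so c_u = FS·W·d / (L_a·R).
c_u = 1.29·1785·2.8 / (22.40·16.2) = 6447.4 / 362.88 = 17.77 kPa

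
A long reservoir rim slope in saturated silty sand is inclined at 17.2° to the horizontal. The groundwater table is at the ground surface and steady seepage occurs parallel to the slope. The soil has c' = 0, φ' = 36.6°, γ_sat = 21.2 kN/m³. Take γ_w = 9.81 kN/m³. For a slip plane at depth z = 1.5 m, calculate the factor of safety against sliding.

FS = 1.29

With seepage parallel to the slope and the water table at the surface, the effective normal stress on the slip plane uses the buoyant unit weight γ' = γ_sat − γ_w while the driving shear stress uses γ_sat:
FS = [c' + γ' z cos²β tanφ'] / [γ_sat z sinβ cosβ]
(For c' = 0 this reduces to FS = (γ'/γ_sat)·tanφ'/tanβ.)
γ' = 21.2 − 9.81 = 11.39 kN/m³
Numerator = 0.0 + 11.39·1.5·cos²17.2°·tan36.6° = 0.0 + 11.39·1.5·0.9126·0.7427 = 11.579 kPa
Denominator = 21.2·1.5·sin17.2°·cos17.2° = 21.2·1.5·0.2957·0.9553 = 8.983 kPa
FS = 11.579 / 8.983 = 1.289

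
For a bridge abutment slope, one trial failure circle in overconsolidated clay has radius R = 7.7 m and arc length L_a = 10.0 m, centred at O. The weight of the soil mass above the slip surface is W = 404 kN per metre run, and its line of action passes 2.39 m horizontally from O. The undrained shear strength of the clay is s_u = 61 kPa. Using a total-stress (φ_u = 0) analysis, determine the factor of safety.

Taking moments about the centre O, the resisting moment is provided by the undrained shear strength acting along the arc:
M_R = s_u·L_a·R = 61·10.00·7.7 = 4697.0 kN·m/m
M_D = W·d = 404·2.39 = 965.6 kN·m/m
FS = M_R / M_D = 4697.0 / 965.6 = 4.865

FS = 4.86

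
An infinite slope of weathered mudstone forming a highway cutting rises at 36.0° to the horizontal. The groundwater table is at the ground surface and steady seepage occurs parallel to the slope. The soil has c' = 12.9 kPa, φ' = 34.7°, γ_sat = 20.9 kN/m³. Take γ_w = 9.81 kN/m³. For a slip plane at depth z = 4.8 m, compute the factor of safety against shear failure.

With seepage parallel to the slope and the water table at the surface, the effective normal stress on the slip plane uses the buoyant unit weight γ' = γ_sat − γ_w while the driving shear stress uses γ_sat:
FS = [c' + γ' z cos²β tanφ'] / [γ_sat z sinβ cosβ]
γ' = 20.9 − 9.81 = 11.09 kN/m³
Numerator = 12.9 + 11.09·4.8·cos²36.0°·tan34.7° = 12.9 + 11.09·4.8·0.6545·0.6924 = 37.025 kPa
Denominator = 20.9·4.8·sin36.0°·cos36.0° = 20.9·4.8·0.5878·0.8090 = 47.705 kPa
FS = 37.025 / 47.705 = 0.776

FS = 0.78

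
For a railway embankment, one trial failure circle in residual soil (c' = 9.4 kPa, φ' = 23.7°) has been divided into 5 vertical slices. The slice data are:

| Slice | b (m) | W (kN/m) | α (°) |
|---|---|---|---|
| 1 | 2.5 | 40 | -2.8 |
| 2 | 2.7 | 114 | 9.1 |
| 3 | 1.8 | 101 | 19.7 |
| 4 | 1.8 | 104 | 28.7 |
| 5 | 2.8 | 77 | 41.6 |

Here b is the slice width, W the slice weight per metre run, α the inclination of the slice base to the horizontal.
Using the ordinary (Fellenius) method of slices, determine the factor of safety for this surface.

FS = 1.96

Ordinary method of slices: FS = Σ[c'·Δl_i + (W_i cosα_i)·tanφ'] / Σ W_i sinα_i, with Δl_i = b_i / cosα_i.
Slice 1: Δl = 2.5/cos(-2.8°) = 2.503 m; N'_1 = 40·cos(-2.8°) = 40.0; c'Δl = 23.53; W sinα = -2.0
Slice 2: Δl = 2.7/cos9.1° = 2.734 m; N'_2 = 114·cos9.1° = 112.6; c'Δl = 25.70; W sinα = 18.0
Slice 3: Δl = 1.8/cos19.7° = 1.912 m; N'_3 = 101·cos19.7° = 95.1; c'Δl = 17.97; W sinα = 34.0
Slice 4: Δl = 1.8/cos28.7° = 2.052 m; N'_4 = 104·cos28.7° = 91.2; c'Δl = 19.29; W sinα = 49.9
Slice 5: Δl = 2.8/cos41.6° = 3.744 m; N'_5 = 77·cos41.6° = 57.6; c'Δl = 35.20; W sinα = 51.1
Σc'Δl = 121.7 kN/m; ΣN' = 396.4 kN/m; ΣW sinα = 151.2 kN/m
Resisting = 121.7 + 396.4·tan23.7° = 121.7 + 174.0 = 295.7 kN/m
FS = 295.7 / 151.2 = 1.956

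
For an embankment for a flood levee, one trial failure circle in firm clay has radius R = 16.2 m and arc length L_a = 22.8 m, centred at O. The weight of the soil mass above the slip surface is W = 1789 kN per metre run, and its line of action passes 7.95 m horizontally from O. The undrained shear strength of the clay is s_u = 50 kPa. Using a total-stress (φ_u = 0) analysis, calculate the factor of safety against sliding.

FS = 1.30

Taking moments about the centre O, the resisting moment is provided by the undrained shear strength acting along the arc:
M_R = s_u·L_a·R = 50·22.80·16.2 = 18468.0 kN·m/m
M_D = W·d = 1789·7.95 = 14222.6 kN·m/m
FS = M_R / M_D = 18468.0 / 14222.6 = 1.299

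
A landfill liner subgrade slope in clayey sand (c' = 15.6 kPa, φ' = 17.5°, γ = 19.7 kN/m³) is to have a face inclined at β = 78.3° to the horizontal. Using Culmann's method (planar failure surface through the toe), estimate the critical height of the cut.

H_c = 5.78 m

Culmann's analysis gives the critical failure plane at α_cr = (β + φ')/2 = (78.3 + 17.5)/2 = 47.9°, and the critical height
H_c = (4c'/γ) · sinβ cosφ' / [1 − cos(β − φ')]
    = (4·15.6/19.7) · sin78.3°·cos17.5° / [1 − cos(60.8°)]
    = 3.168 · 0.9792·0.9537 / [1 − 0.4879]
    = 3.168 · 0.9339 / 0.5121
    = 5.78 m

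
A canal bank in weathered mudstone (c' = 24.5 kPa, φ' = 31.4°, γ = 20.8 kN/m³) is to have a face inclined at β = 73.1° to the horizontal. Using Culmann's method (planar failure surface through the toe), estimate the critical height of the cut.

Culmann's analysis gives the critical failure plane at α_cr = (β + φ')/2 = (73.1 + 31.4)/2 = 52.2°, and the critical height
H_c = (4c'/γ) · sinβ cosφ' / [1 − cos(β − φ')]
    = (4·24.5/20.8) · sin73.1°·cos31.4° / [1 − cos(41.7°)]
    = 4.712 · 0.9568·0.8536 / [1 − 0.7466]
    = 4.712 · 0.8167 / 0.2534
    = 15.19 m

H_c = 15.19 m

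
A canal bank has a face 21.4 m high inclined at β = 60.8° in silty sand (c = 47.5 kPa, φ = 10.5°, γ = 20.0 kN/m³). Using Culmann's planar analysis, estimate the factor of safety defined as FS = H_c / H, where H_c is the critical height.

H_c = (4c/γ) · sinβ cosφ / [1 − cos(β − φ)]
    = (4·47.5/20.0) · sin60.8°·cos10.5° / [1 − cos50.3°]
    = 9.500 · 0.8583 / 0.3612 = 22.57 m
FS = H_c / H = 22.57 / 21.4 = 1.055

FS = 1.05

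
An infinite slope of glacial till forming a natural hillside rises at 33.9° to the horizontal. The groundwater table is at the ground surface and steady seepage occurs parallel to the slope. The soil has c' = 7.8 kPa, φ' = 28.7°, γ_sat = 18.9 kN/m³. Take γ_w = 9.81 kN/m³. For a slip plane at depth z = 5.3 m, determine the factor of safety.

With seepage parallel to the slope and the water table at the surface, the effective normal stress on the slip plane uses the buoyant unit weight γ' = γ_sat − γ_w while the driving shear stress uses γ_sat:
FS = [c' + γ' z cos²β tanφ'] / [γ_sat z sinβ cosβ]
γ' = 18.9 − 9.81 = 9.09 kN/m³
Numerator = 7.8 + 9.09·5.3·cos²33.9°·tan28.7° = 7.8 + 9.09·5.3·0.6889·0.5475 = 25.971 kPa
Denominator = 18.9·5.3·sin33.9°·cos33.9° = 18.9·5.3·0.5577·0.8300 = 46.372 kPa
FS = 25.971 / 46.372 = 0.560

FS = 0.56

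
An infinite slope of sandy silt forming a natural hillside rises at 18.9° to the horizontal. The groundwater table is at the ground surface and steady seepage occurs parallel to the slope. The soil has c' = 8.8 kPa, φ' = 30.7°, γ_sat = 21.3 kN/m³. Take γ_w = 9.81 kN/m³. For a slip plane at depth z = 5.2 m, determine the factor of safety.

FS = 1.19

With seepage parallel to the slope and the water table at the surface, the effective normal stress on the slip plane uses the buoyant unit weight γ' = γ_sat − γ_w while the driving shear stress uses γ_sat:
FS = [c' + γ' z cos²β tanφ'] / [γ_sat z sinβ cosβ]
γ' = 21.3 − 9.81 = 11.49 kN/m³
Numerator = 8.8 + 11.49·5.2·cos²18.9°·tan30.7° = 8.8 + 11.49·5.2·0.8951·0.5938 = 40.554 kPa
Denominator = 21.3·5.2·sin18.9°·cos18.9° = 21.3·5.2·0.3239·0.9461 = 33.943 kPa
FS = 40.554 / 33.943 = 1.195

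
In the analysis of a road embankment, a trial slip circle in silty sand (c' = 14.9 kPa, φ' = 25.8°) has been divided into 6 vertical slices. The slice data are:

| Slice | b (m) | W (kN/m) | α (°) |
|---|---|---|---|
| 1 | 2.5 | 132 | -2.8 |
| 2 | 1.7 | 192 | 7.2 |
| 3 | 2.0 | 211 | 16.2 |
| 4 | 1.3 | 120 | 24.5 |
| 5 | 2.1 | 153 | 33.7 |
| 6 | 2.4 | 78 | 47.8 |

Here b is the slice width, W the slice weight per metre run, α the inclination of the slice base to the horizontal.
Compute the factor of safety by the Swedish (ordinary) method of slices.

FS = 2.23

Ordinary method of slices: FS = Σ[c'·Δl_i + (W_i cosα_i)·tanφ'] / Σ W_i sinα_i, with Δl_i = b_i / cosα_i.
Slice 1: Δl = 2.5/cos(-2.8°) = 2.503 m; N'_1 = 132·cos(-2.8°) = 131.8; c'Δl = 37.29; W sinα = -6.4
Slice 2: Δl = 1.7/cos7.2° = 1.714 m; N'_2 = 192·cos7.2° = 190.5; c'Δl = 25.53; W sinα = 24.1
Slice 3: Δl = 2.0/cos16.2° = 2.083 m; N'_3 = 211·cos16.2° = 202.6; c'Δl = 31.03; W sinα = 58.9
Slice 4: Δl = 1.3/cos24.5° = 1.429 m; N'_4 = 120·cos24.5° = 109.2; c'Δl = 21.29; W sinα = 49.8
Slice 5: Δl = 2.1/cos33.7° = 2.524 m; N'_5 = 153·cos33.7° = 127.3; c'Δl = 37.61; W sinα = 84.9
Slice 6: Δl = 2.4/cos47.8° = 3.573 m; N'_6 = 78·cos47.8° = 52.4; c'Δl = 53.24; W sinα = 57.8
Σc'Δl = 206.0 kN/m; ΣN' = 813.8 kN/m; ΣW sinα = 268.9 kN/m
Resisting = 206.0 + 813.8·tan25.8° = 206.0 + 393.4 = 599.4 kN/m
FS = 599.4 / 268.9 = 2.229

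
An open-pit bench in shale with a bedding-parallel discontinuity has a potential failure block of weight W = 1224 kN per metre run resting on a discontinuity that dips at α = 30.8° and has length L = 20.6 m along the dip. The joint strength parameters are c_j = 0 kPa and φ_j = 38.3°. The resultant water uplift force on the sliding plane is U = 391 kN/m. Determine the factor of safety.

FS = 0.83

Resolving the block weight along and normal to the plane and applying the Mohr–Coulomb strength on the joint:
N' = W cosα − U = 1224·cos30.8° − 391 = 660.4 kN/m
Driving force T = W sinα = 1224·sin30.8° = 626.7 kN/m
Resisting force R = c_j·L + N'·tanφ_j = 0·20.6 + 660.4·tan38.3° = 0.0 + 521.5 = 521.5 kN/m
FS = R / T = 521.5 / 626.7 = 0.832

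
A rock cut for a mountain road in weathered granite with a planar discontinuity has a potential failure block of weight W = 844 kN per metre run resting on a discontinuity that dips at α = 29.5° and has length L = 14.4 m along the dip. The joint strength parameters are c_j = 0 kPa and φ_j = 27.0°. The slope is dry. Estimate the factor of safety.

Resolving the block weight along and normal to the plane and applying the Mohr–Coulomb strength on the joint:
N' = W cosα = 844·cos29.5° = 734.6 kN/m
Driving force T = W sinα = 844·sin29.5° = 415.6 kN/m
Resisting force R = c_j·L + N'·tanφ_j = 0·14.4 + 734.6·tan27.0° = 0.0 + 374.3 = 374.3 kN/m
FS = R / T = 374.3 / 415.6 = 0.901

FS = 0.90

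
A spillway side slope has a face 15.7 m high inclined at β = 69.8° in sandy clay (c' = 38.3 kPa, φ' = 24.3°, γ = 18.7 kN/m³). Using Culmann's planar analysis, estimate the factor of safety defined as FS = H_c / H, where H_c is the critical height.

H_c = (4c'/γ) · sinβ cosφ' / [1 − cos(β − φ')]
    = (4·38.3/18.7) · sin69.8°·cos24.3° / [1 − cos45.5°]
    = 8.193 · 0.8553 / 0.2991 = 23.43 m
FS = H_c / H = 23.43 / 15.7 = 1.492

FS = 1.49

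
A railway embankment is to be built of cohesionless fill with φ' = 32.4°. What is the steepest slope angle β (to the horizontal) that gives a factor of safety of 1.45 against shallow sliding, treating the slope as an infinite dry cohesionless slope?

For an infinite dry cohesionless slope FS = tanφ'/tanβ, so tanβ = tanφ' / FS.
tanβ = tan32.4° / 1.45 = 0.6346 / 1.45 = 0.4377
β = arctan(0.4377) = 23.64°

β = 23.6°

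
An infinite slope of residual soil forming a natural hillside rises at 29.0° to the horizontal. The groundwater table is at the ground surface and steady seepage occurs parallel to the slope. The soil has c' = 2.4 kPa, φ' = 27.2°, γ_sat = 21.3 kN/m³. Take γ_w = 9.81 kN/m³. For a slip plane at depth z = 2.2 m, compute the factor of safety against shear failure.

With seepage parallel to the slope and the water table at the surface, the effective normal stress on the slip plane uses the buoyant unit weight γ' = γ_sat − γ_w while the driving shear stress uses γ_sat:
FS = [c' + γ' z cos²β tanφ'] / [γ_sat z sinβ cosβ]
γ' = 21.3 − 9.81 = 11.49 kN/m³
Numerator = 2.4 + 11.49·2.2·cos²29.0°·tan27.2° = 2.4 + 11.49·2.2·0.7650·0.5139 = 12.338 kPa
Denominator = 21.3·2.2·sin29.0°·cos29.0° = 21.3·2.2·0.4848·0.8746 = 19.870 kPa
FS = 12.338 / 19.870 = 0.621

FS = 0.62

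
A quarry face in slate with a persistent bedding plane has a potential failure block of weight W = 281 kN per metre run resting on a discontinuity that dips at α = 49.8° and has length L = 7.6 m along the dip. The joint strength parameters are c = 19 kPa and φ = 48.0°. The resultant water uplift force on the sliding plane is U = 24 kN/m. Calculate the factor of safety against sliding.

FS = 1.49

Resolving the block weight along and normal to the plane and applying the Mohr–Coulomb strength on the joint:
N' = W cosα − U = 281·cos49.8° − 24 = 157.4 kN/m
Driving force T = W sinα = 281·sin49.8° = 214.6 kN/m
Resisting force R = c·L + N'·tanφ = 19·7.6 + 157.4·tan48.0° = 144.4 + 174.8 = 319.2 kN/m
FS = R / T = 319.2 / 214.6 = 1.487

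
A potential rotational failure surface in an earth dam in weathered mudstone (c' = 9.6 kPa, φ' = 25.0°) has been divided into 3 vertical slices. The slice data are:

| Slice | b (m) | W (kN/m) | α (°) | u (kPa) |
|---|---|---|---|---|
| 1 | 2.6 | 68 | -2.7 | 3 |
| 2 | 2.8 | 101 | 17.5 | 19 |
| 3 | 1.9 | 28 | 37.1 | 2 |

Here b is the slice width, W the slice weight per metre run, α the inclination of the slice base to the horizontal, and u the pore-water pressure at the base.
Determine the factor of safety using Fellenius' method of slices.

FS = 2.98

Ordinary method of slices: FS = Σ[c'·Δl_i + (W_i cosα_i − u_i·Δl_i)·tanφ'] / Σ W_i sinα_i, with Δl_i = b_i / cosα_i.
Slice 1: Δl = 2.6/cos(-2.7°) = 2.603 m; N'_1 = 68·cos(-2.7°) − 3·2.603 = 60.1; c'Δl = 24.99; W sinα = -3.2
Slice 2: Δl = 2.8/cos17.5° = 2.936 m; N'_2 = 101·cos17.5° − 19·2.936 = 40.5; c'Δl = 28.18; W sinα = 30.4
Slice 3: Δl = 1.9/cos37.1° = 2.382 m; N'_3 = 28·cos37.1° − 2·2.382 = 17.6; c'Δl = 22.87; W sinα = 16.9
Σc'Δl = 76.0 kN/m; ΣN' = 118.2 kN/m; ΣW sinα = 44.1 kN/m
Resisting = 76.0 + 118.2·tan25.0° = 76.0 + 55.1 = 131.2 kN/m
FS = 131.2 / 44.1 = 2.977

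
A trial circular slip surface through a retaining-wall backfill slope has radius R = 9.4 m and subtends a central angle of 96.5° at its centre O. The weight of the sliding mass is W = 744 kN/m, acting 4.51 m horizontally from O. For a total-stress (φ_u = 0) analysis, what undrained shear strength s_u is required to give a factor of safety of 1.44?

FS = s_u·L_a·R / (W·d), so s_u = FS·W·d / (L_a·R).
Arc length L_a = R·θ = 9.4·(96.5°·π/180) = 9.4·1.6842 = 15.83 m
s_u = 1.44·744·4.51 / (15.83·9.4) = 4831.8 / 148.82 = 32.47 kPa

s_u = 32.5 kPa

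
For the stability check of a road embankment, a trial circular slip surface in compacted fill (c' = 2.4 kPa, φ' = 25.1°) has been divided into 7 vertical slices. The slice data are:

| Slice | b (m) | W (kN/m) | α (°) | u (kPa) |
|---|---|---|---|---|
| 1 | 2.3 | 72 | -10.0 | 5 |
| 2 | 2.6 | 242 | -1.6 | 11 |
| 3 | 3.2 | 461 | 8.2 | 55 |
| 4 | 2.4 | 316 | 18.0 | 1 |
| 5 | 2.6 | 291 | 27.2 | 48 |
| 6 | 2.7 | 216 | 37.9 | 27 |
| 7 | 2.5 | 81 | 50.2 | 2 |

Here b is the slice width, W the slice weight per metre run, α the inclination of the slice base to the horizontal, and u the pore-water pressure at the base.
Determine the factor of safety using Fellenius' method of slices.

Ordinary method of slices: FS = Σ[c'·Δl_i + (W_i cosα_i − u_i·Δl_i)·tanφ'] / Σ W_i sinα_i, with Δl_i = b_i / cosα_i.
Slice 1: Δl = 2.3/cos(-10.0°) = 2.335 m; N'_1 = 72·cos(-10.0°) − 5·2.335 = 59.2; c'Δl = 5.61; W sinα = -12.5
Slice 2: Δl = 2.6/cos(-1.6°) = 2.601 m; N'_2 = 242·cos(-1.6°) − 11·2.601 = 213.3; c'Δl = 6.24; W sinα = -6.8
Slice 3: Δl = 3.2/cos8.2° = 3.233 m; N'_3 = 461·cos8.2° − 55·3.233 = 278.5; c'Δl = 7.76; W sinα = 65.8
Slice 4: Δl = 2.4/cos18.0° = 2.524 m; N'_4 = 316·cos18.0° − 1·2.524 = 298.0; c'Δl = 6.06; W sinα = 97.6
Slice 5: Δl = 2.6/cos27.2° = 2.923 m; N'_5 = 291·cos27.2° − 48·2.923 = 118.5; c'Δl = 7.02; W sinα = 133.0
Slice 6: Δl = 2.7/cos37.9° = 3.422 m; N'_6 = 216·cos37.9° − 27·3.422 = 78.1; c'Δl = 8.21; W sinα = 132.7
Slice 7: Δl = 2.5/cos50.2° = 3.906 m; N'_7 = 81·cos50.2° − 2·3.906 = 44.0; c'Δl = 9.37; W sinα = 62.2
Σc'Δl = 50.3 kN/m; ΣN' = 1089.6 kN/m; ΣW sinα = 472.1 kN/m
Resisting = 50.3 + 1089.6·tan25.1° = 50.3 + 510.4 = 560.7 kN/m
FS = 560.7 / 472.1 = 1.188

FS = 1.19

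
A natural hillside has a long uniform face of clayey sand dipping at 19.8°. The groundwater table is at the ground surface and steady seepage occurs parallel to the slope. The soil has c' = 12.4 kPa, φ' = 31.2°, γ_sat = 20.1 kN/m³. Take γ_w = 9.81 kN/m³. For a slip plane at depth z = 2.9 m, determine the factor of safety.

FS = 1.53

With seepage parallel to the slope and the water table at the surface, the effective normal stress on the slip plane uses the buoyant unit weight γ' = γ_sat − γ_w while the driving shear stress uses γ_sat:
FS = [c' + γ' z cos²β tanφ'] / [γ_sat z sinβ cosβ]
γ' = 20.1 − 9.81 = 10.29 kN/m³
Numerator = 12.4 + 10.29·2.9·cos²19.8°·tan31.2° = 12.4 + 10.29·2.9·0.8853·0.6056 = 28.399 kPa
Denominator = 20.1·2.9·sin19.8°·cos19.8° = 20.1·2.9·0.3387·0.9409 = 18.578 kPa
FS = 28.399 / 18.578 = 1.529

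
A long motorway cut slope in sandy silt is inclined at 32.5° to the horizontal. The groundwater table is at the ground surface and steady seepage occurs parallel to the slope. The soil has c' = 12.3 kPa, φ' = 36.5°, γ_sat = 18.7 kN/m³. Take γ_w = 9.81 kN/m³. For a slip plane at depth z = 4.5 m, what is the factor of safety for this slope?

FS = 0.87

With seepage parallel to the slope and the water table at the surface, the effective normal stress on the slip plane uses the buoyant unit weight γ' = γ_sat − γ_w while the driving shear stress uses γ_sat:
FS = [c' + γ' z cos²β tanφ'] / [γ_sat z sinβ cosβ]
γ' = 18.7 − 9.81 = 8.89 kN/m³
Numerator = 12.3 + 8.89·4.5·cos²32.5°·tan36.5° = 12.3 + 8.89·4.5·0.7113·0.7400 = 33.356 kPa
Denominator = 18.7·4.5·sin32.5°·cos32.5° = 18.7·4.5·0.5373·0.8434 = 38.133 kPa
FS = 33.356 / 38.133 = 0.875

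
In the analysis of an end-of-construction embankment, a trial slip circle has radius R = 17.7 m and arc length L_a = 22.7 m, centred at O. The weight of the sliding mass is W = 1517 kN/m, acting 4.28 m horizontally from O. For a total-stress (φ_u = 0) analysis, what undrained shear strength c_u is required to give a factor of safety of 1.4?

FS = c_u·L_a·R / (W·d), so c_u = FS·W·d / (L_a·R).
c_u = 1.4·1517·4.28 / (22.70·17.7) = 9089.9 / 401.79 = 22.62 kPa

c_u = 22.6 kPa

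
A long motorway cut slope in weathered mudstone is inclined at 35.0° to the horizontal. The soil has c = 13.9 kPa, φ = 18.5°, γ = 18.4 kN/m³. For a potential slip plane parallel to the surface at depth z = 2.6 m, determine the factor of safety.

FS = 1.10

For an infinite slope with a slip plane parallel to the surface (no pore pressure): FS = [c + γz cos²β tanφ] / [γz sinβ cosβ].
γz = 18.4·2.6 = 47.84 kN/m²
Numerator = 13.9 + 47.84·cos²35.0°·tan18.5° = 13.9 + 47.84·0.6710·0.3346 = 24.641 kPa
Denominator = 47.84·sin35.0°·cos35.0° = 47.84·0.5736·0.8192 = 22.477 kPa
FS = 24.641 / 22.477 = 1.096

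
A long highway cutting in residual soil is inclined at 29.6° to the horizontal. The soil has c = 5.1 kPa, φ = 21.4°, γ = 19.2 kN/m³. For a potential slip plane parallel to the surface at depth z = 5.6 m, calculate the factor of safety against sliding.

FS = 0.80

For an infinite slope with a slip plane parallel to the surface (no pore pressure): FS = [c + γz cos²β tanφ] / [γz sinβ cosβ].
γz = 19.2·5.6 = 107.52 kN/m²
Numerator = 5.1 + 107.52·cos²29.6°·tan21.4° = 5.1 + 107.52·0.7560·0.3919 = 36.956 kPa
Denominator = 107.52·sin29.6°·cos29.6° = 107.52·0.4939·0.8695 = 46.178 kPa
FS = 36.956 / 46.178 = 0.800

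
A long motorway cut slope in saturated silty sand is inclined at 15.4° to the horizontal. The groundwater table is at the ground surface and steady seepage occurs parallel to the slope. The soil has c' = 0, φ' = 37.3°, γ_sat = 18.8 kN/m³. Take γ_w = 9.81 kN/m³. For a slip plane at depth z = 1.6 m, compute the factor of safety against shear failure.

With seepage parallel to the slope and the water table at the surface, the effective normal stress on the slip plane uses the buoyant unit weight γ' = γ_sat − γ_w while the driving shear stress uses γ_sat:
FS = [c' + γ' z cos²β tanφ'] / [γ_sat z sinβ cosβ]
(For c' = 0 this reduces to FS = (γ'/γ_sat)·tanφ'/tanβ.)
γ' = 18.8 − 9.81 = 8.99 kN/m³
Numerator = 0.0 + 8.99·1.6·cos²15.4°·tan37.3° = 0.0 + 8.99·1.6·0.9295·0.7618 = 10.185 kPa
Denominator = 18.8·1.6·sin15.4°·cos15.4° = 18.8·1.6·0.2656·0.9641 = 7.701 kPa
FS = 10.185 / 7.701 = 1.323

FS = 1.32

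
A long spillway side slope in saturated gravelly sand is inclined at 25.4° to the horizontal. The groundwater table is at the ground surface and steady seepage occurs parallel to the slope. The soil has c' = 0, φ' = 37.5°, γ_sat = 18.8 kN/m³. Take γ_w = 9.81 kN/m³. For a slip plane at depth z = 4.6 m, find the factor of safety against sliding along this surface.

With seepage parallel to the slope and the water table at the surface, the effective normal stress on the slip plane uses the buoyant unit weight γ' = γ_sat − γ_w while the driving shear stress uses γ_sat:
FS = [c' + γ' z cos²β tanφ'] / [γ_sat z sinβ cosβ]
(For c' = 0 this reduces to FS = (γ'/γ_sat)·tanφ'/tanβ.)
γ' = 18.8 − 9.81 = 8.99 kN/m³
Numerator = 0.0 + 8.99·4.6·cos²25.4°·tan37.5° = 0.0 + 8.99·4.6·0.8160·0.7673 = 25.894 kPa
Denominator = 18.8·4.6·sin25.4°·cos25.4° = 18.8·4.6·0.4289·0.9033 = 33.509 kPa
FS = 25.894 / 33.509 = 0.773

FS = 0.77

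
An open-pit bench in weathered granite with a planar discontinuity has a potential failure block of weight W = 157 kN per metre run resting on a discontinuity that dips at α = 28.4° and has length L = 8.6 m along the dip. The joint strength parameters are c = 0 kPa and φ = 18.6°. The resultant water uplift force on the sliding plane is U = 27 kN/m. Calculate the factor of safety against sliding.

Resolving the block weight along and normal to the plane and applying the Mohr–Coulomb strength on the joint:
N' = W cosα − U = 157·cos28.4° − 27 = 111.1 kN/m
Driving force T = W sinα = 157·sin28.4° = 74.7 kN/m
Resisting force R = c·L + N'·tanφ = 0·8.6 + 111.1·tan18.6° = 0.0 + 37.4 = 37.4 kN/m
FS = R / T = 37.4 / 74.7 = 0.501

FS = 0.50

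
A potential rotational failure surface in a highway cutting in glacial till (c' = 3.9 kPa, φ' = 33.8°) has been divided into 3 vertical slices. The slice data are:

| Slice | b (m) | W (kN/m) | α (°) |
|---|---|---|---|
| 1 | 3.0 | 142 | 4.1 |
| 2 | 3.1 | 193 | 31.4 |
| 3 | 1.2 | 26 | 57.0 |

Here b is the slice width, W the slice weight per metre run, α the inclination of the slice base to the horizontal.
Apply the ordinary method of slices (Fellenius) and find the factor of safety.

Ordinary method of slices: FS = Σ[c'·Δl_i + (W_i cosα_i)·tanφ'] / Σ W_i sinα_i, with Δl_i = b_i / cosα_i.
Slice 1: Δl = 3.0/cos4.1° = 3.008 m; N'_1 = 142·cos4.1° = 141.6; c'Δl = 11.73; W sinα = 10.2
Slice 2: Δl = 3.1/cos31.4° = 3.632 m; N'_2 = 193·cos31.4° = 164.7; c'Δl = 14.16; W sinα = 100.6
Slice 3: Δl = 1.2/cos57.0° = 2.203 m; N'_3 = 26·cos57.0° = 14.2; c'Δl = 8.59; W sinα = 21.8
Σc'Δl = 34.5 kN/m; ΣN' = 320.5 kN/m; ΣW sinα = 132.5 kN/m
Resisting = 34.5 + 320.5·tan33.8° = 34.5 + 214.6 = 249.1 kN/m
FS = 249.1 / 132.5 = 1.880

FS = 1.88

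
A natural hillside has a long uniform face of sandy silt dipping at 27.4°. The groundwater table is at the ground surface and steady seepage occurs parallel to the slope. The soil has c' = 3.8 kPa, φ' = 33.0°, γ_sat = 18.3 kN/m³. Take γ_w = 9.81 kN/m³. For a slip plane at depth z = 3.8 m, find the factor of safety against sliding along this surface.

With seepage parallel to the slope and the water table at the surface, the effective normal stress on the slip plane uses the buoyant unit weight γ' = γ_sat − γ_w while the driving shear stress uses γ_sat:
FS = [c' + γ' z cos²β tanφ'] / [γ_sat z sinβ cosβ]
γ' = 18.3 − 9.81 = 8.49 kN/m³
Numerator = 3.8 + 8.49·3.8·cos²27.4°·tan33.0° = 3.8 + 8.49·3.8·0.7882·0.6494 = 20.314 kPa
Denominator = 18.3·3.8·sin27.4°·cos27.4° = 18.3·3.8·0.4602·0.8878 = 28.412 kPa
FS = 20.314 / 28.412 = 0.715

FS = 0.71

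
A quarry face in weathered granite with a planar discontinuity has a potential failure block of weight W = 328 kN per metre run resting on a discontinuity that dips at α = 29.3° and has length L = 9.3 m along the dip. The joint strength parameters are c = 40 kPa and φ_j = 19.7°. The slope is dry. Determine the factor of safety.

FS = 2.96

Resolving the block weight along and normal to the plane and applying the Mohr–Coulomb strength on the joint:
N' = W cosα = 328·cos29.3° = 286.0 kN/m
Driving force T = W sinα = 328·sin29.3° = 160.5 kN/m
Resisting force R = c·L + N'·tanφ_j = 40·9.3 + 286.0·tan19.7° = 372.0 + 102.4 = 474.4 kN/m
FS = R / T = 474.4 / 160.5 = 2.956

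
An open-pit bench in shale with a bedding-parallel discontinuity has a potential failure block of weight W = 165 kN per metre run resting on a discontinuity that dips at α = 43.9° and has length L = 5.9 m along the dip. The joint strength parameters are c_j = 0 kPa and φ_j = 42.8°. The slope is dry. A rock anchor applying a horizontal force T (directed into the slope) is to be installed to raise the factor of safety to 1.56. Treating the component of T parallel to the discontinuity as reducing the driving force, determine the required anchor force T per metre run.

T = 39 kN/m

Resolving forces along and normal to the sliding plane, with the horizontal anchor force T adding T·sinα to the effective normal force and T·cosα acting up the plane against the driving force:
FS = [c_jL + (W cosα + T sinα) tanφ_j] / [W sinα − T cosα]
Without the anchor: N' = 118.9 kN/m, driving T_d = 114.4 kN/m, resisting R = 0·5.9 + 118.9·tan42.8° = 110.1 kN/m, FS = 0.96.
Setting FS = 1.56 and solving for T:
1.56·(114.4 − T cos43.9°) = 110.1 + T sin43.9°·tan42.8°
T·(sin43.9°·tan42.8° + 1.56·cos43.9°) = 1.56·114.4 − 110.1
T·(0.6934·0.9260 + 1.56·0.7206) = 178.5 − 110.1 = 68.4
T·1.7662 = 68.4
T = 38.7 kN/m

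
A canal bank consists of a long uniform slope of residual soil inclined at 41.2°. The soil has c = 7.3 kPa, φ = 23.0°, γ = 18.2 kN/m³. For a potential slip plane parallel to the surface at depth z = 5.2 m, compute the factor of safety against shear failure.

For an infinite slope with a slip plane parallel to the surface (no pore pressure): FS = [c + γz cos²β tanφ] / [γz sinβ cosβ].
γz = 18.2·5.2 = 94.64 kN/m²
Numerator = 7.3 + 94.64·cos²41.2°·tan23.0° = 7.3 + 94.64·0.5661·0.4245 = 30.043 kPa
Denominator = 94.64·sin41.2°·cos41.2° = 94.64·0.6587·0.7524 = 46.904 kPa
FS = 30.043 / 46.904 = 0.641

FS = 0.64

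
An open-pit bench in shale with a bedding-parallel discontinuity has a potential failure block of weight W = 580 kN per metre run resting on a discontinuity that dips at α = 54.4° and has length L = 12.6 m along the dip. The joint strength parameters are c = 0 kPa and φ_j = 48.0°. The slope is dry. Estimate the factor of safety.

Resolving the block weight along and normal to the plane and applying the Mohr–Coulomb strength on the joint:
N' = W cosα = 580·cos54.4° = 337.6 kN/m
Driving force T = W sinα = 580·sin54.4° = 471.6 kN/m
Resisting force R = c·L + N'·tanφ_j = 0·12.6 + 337.6·tan48.0° = 0.0 + 375.0 = 375.0 kN/m
FS = R / T = 375.0 / 471.6 = 0.795

FS = 0.80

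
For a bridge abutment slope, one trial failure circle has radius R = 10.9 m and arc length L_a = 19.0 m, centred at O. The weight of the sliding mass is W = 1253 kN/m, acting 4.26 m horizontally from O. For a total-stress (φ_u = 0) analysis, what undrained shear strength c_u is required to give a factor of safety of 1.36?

FS = c_u·L_a·R / (W·d), so c_u = FS·W·d / (L_a·R).
c_u = 1.36·1253·4.26 / (19.00·10.9) = 7259.4 / 207.10 = 35.05 kPa

c_u = 35.1 kPa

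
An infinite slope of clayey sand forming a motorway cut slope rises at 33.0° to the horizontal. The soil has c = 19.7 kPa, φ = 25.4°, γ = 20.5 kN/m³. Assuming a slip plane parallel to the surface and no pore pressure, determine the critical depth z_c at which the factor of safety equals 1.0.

Setting FS = 1.00 in FS = [c + γz cos²β tanφ] / [γz sinβ cosβ] and solving for z:
z = c / [γ cosβ (FS·sinβ − cosβ·tanφ)]
  = 19.7 / [20.5·cos33.0°·(1.00·sin33.0° − cos33.0°·tan25.4°)]
  = 19.7 / [20.5·0.8387·(1.00·0.5446 − 0.8387·0.4748)]
  = 19.7 / 2.5172 = 7.826 m

z_c = 7.83 m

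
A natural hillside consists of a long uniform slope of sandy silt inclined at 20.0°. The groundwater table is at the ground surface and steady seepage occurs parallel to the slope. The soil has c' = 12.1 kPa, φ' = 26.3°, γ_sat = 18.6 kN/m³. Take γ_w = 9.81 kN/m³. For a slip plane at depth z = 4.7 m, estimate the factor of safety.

FS = 1.07

With seepage parallel to the slope and the water table at the surface, the effective normal stress on the slip plane uses the buoyant unit weight γ' = γ_sat − γ_w while the driving shear stress uses γ_sat:
FS = [c' + γ' z cos²β tanφ'] / [γ_sat z sinβ cosβ]
γ' = 18.6 − 9.81 = 8.79 kN/m³
Numerator = 12.1 + 8.79·4.7·cos²20.0°·tan26.3° = 12.1 + 8.79·4.7·0.8830·0.4942 = 30.130 kPa
Denominator = 18.6·4.7·sin20.0°·cos20.0° = 18.6·4.7·0.3420·0.9397 = 28.096 kPa
FS = 30.130 / 28.096 = 1.072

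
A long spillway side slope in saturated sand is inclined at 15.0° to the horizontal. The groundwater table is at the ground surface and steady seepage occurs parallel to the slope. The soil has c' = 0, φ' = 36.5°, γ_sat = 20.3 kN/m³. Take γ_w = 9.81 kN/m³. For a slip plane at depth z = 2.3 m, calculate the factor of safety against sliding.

FS = 1.43

With seepage parallel to the slope and the water table at the surface, the effective normal stress on the slip plane uses the buoyant unit weight γ' = γ_sat − γ_w while the driving shear stress uses γ_sat:
FS = [c' + γ' z cos²β tanφ'] / [γ_sat z sinβ cosβ]
(For c' = 0 this reduces to FS = (γ'/γ_sat)·tanφ'/tanβ.)
γ' = 20.3 − 9.81 = 10.49 kN/m³
Numerator = 0.0 + 10.49·2.3·cos²15.0°·tan36.5° = 0.0 + 10.49·2.3·0.9330·0.7400 = 16.657 kPa
Denominator = 20.3·2.3·sin15.0°·cos15.0° = 20.3·2.3·0.2588·0.9659 = 11.672 kPa
FS = 16.657 / 11.672 = 1.427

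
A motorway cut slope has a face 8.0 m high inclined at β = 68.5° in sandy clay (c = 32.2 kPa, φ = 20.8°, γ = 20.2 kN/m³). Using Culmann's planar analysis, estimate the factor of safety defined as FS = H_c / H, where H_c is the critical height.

FS = 2.12

H_c = (4c/γ) · sinβ cosφ / [1 − cos(β − φ)]
    = (4·32.2/20.2) · sin68.5°·cos20.8° / [1 − cos47.7°]
    = 6.376 · 0.8698 / 0.3270 = 16.96 m
FS = H_c / H = 16.96 / 8.0 = 2.120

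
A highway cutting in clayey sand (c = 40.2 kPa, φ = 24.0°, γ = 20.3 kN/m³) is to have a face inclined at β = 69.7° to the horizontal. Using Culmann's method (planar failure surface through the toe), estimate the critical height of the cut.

Culmann's analysis gives the critical failure plane at α_cr = (β + φ)/2 = (69.7 + 24.0)/2 = 46.9°, and the critical height
H_c = (4c/γ) · sinβ cosφ / [1 − cos(β − φ)]
    = (4·40.2/20.3) · sin69.7°·cos24.0° / [1 − cos(45.7°)]
    = 7.921 · 0.9379·0.9135 / [1 − 0.6984]
    = 7.921 · 0.8568 / 0.3016
    = 22.50 m

H_c = 22.50 m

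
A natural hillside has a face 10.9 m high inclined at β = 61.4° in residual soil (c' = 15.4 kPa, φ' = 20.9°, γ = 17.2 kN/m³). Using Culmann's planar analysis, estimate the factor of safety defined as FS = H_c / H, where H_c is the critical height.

H_c = (4c'/γ) · sinβ cosφ' / [1 − cos(β − φ')]
    = (4·15.4/17.2) · sin61.4°·cos20.9° / [1 − cos40.5°]
    = 3.581 · 0.8202 / 0.2396 = 12.26 m
FS = H_c / H = 12.26 / 10.9 = 1.125

FS = 1.12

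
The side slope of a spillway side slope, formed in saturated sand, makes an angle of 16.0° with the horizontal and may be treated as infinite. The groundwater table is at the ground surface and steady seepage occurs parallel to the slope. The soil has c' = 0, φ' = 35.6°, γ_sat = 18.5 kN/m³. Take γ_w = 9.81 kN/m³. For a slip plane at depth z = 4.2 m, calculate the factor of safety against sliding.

With seepage parallel to the slope and the water table at the surface, the effective normal stress on the slip plane uses the buoyant unit weight γ' = γ_sat − γ_w while the driving shear stress uses γ_sat:
FS = [c' + γ' z cos²β tanφ'] / [γ_sat z sinβ cosβ]
(For c' = 0 this reduces to FS = (γ'/γ_sat)·tanφ'/tanβ.)
γ' = 18.5 − 9.81 = 8.69 kN/m³
Numerator = 0.0 + 8.69·4.2·cos²16.0°·tan35.6° = 0.0 + 8.69·4.2·0.9240·0.7159 = 24.145 kPa
Denominator = 18.5·4.2·sin16.0°·cos16.0° = 18.5·4.2·0.2756·0.9613 = 20.587 kPa
FS = 24.145 / 20.587 = 1.173

FS = 1.17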